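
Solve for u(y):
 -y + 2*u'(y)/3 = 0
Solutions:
 u(y) = C1 + 3*y^2/4


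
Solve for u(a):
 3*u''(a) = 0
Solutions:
 u(a) = C1 + C2*a


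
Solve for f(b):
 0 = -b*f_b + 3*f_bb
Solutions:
 f(b) = C1 + C2*erfi(sqrt(6)*b/6)


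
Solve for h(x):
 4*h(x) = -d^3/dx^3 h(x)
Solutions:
 h(x) = C3*exp(-2^(2/3)*x) + (C1*sin(2^(2/3)*sqrt(3)*x/2) + C2*cos(2^(2/3)*sqrt(3)*x/2))*exp(2^(2/3)*x/2)


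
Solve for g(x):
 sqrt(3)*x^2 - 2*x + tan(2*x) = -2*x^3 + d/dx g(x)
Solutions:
 g(x) = C1 + x^4/2 + sqrt(3)*x^3/3 - x^2 - log(cos(2*x))/2


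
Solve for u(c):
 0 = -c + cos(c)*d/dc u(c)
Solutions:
 u(c) = C1 + Integral(c/cos(c), c)


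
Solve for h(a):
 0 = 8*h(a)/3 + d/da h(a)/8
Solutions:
 h(a) = C1*exp(-64*a/3)


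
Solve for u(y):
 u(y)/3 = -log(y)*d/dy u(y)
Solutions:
 u(y) = C1*exp(-li(y)/3)


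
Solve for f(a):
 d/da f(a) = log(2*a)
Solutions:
 f(a) = C1 + a*log(a) - a + a*log(2)


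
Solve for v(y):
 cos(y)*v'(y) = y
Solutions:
 v(y) = C1 + Integral(y/cos(y), y)


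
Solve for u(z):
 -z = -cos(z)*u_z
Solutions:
 u(z) = C1 + Integral(z/cos(z), z)


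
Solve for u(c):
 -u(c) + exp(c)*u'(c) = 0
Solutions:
 u(c) = C1*exp(-exp(-c))


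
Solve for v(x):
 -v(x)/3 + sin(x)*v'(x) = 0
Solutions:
 v(x) = C1*(cos(x) - 1)^(1/6)/(cos(x) + 1)^(1/6)


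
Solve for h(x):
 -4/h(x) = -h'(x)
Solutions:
 h(x) = -sqrt(C1 + 8*x)
 h(x) = sqrt(C1 + 8*x)


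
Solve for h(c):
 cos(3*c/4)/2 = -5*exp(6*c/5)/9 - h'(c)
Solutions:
 h(c) = C1 - 25*exp(6*c/5)/54 - 2*sin(3*c/4)/3


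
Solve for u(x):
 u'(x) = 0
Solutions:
 u(x) = C1


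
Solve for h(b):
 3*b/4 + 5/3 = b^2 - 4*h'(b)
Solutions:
 h(b) = C1 + b^3/12 - 3*b^2/32 - 5*b/12


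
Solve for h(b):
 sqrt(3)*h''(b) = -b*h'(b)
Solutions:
 h(b) = C1 + C2*erf(sqrt(2)*3^(3/4)*b/6)


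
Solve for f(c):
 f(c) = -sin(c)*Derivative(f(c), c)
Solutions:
 f(c) = C1*sqrt(cos(c) + 1)/sqrt(cos(c) - 1)


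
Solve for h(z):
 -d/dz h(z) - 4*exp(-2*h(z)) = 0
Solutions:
 h(z) = log(-sqrt(C1 - 8*z))
 h(z) = log(C1 - 8*z)/2


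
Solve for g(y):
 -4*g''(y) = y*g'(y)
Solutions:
 g(y) = C1 + C2*erf(sqrt(2)*y/4)


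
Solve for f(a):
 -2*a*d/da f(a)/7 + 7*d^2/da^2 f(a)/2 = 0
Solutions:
 f(a) = C1 + C2*erfi(sqrt(2)*a/7)


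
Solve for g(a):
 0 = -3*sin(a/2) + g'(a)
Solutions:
 g(a) = C1 - 6*cos(a/2)


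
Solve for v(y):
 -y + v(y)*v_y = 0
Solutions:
 v(y) = -sqrt(C1 + y^2)
 v(y) = sqrt(C1 + y^2)


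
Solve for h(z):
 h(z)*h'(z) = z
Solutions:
 h(z) = -sqrt(C1 + z^2)
 h(z) = sqrt(C1 + z^2)


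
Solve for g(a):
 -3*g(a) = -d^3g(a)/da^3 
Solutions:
 g(a) = C3*exp(3^(1/3)*a) + (C1*sin(3^(5/6)*a/2) + C2*cos(3^(5/6)*a/2))*exp(-3^(1/3)*a/2)


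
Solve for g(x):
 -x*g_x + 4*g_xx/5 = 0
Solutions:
 g(x) = C1 + C2*erfi(sqrt(10)*x/4)


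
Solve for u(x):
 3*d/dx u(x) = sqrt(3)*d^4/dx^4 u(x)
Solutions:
 u(x) = C1 + C4*exp(3^(1/6)*x) + (C2*sin(3^(2/3)*x/2) + C3*cos(3^(2/3)*x/2))*exp(-3^(1/6)*x/2)


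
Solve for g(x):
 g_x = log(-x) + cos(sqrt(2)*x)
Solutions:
 g(x) = C1 + x*log(-x) - x + sqrt(2)*sin(sqrt(2)*x)/2


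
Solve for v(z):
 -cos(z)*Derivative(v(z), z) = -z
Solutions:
 v(z) = C1 + Integral(z/cos(z), z)


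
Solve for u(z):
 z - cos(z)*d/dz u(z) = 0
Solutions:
 u(z) = C1 + Integral(z/cos(z), z)


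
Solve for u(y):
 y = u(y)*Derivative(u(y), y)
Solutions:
 u(y) = -sqrt(C1 + y^2)
 u(y) = sqrt(C1 + y^2)


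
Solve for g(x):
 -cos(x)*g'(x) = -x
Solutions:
 g(x) = C1 + Integral(x/cos(x), x)


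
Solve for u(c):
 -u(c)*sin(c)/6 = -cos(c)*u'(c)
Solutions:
 u(c) = C1/cos(c)^(1/6)


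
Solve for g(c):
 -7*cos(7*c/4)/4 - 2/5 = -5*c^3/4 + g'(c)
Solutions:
 g(c) = C1 + 5*c^4/16 - 2*c/5 - sin(7*c/4)


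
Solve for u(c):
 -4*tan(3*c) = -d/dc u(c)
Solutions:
 u(c) = C1 - 4*log(cos(3*c))/3


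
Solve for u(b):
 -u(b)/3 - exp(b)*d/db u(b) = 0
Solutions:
 u(b) = C1*exp(exp(-b)/3)


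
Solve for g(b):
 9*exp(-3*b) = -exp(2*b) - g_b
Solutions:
 g(b) = C1 - exp(2*b)/2 + 3*exp(-3*b)


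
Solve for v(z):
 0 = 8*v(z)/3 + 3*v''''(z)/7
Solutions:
 v(z) = (C1*sin(14^(1/4)*sqrt(3)*z/3) + C2*cos(14^(1/4)*sqrt(3)*z/3))*exp(-14^(1/4)*sqrt(3)*z/3) + (C3*sin(14^(1/4)*sqrt(3)*z/3) + C4*cos(14^(1/4)*sqrt(3)*z/3))*exp(14^(1/4)*sqrt(3)*z/3)


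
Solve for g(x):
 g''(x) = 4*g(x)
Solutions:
 g(x) = C1*exp(-2*x) + C2*exp(2*x)


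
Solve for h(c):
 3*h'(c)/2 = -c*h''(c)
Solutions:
 h(c) = C1 + C2/sqrt(c)


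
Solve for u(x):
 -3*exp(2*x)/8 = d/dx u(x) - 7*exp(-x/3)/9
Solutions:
 u(x) = C1 - 3*exp(2*x)/16 - 7*exp(-x/3)/3


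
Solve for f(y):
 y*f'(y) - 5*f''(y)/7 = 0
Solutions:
 f(y) = C1 + C2*erfi(sqrt(70)*y/10)


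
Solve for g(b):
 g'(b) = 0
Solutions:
 g(b) = C1


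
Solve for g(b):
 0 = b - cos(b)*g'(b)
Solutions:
 g(b) = C1 + Integral(b/cos(b), b)


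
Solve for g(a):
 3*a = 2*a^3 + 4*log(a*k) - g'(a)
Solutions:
 g(a) = C1 + a^4/2 - 3*a^2/2 + 4*a*log(a*k) - 4*a


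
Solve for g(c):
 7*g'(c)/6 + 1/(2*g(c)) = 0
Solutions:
 g(c) = -sqrt(C1 - 42*c)/7
 g(c) = sqrt(C1 - 42*c)/7


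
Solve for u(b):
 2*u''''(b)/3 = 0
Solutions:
 u(b) = C1 + C2*b + C3*b^2 + C4*b^3


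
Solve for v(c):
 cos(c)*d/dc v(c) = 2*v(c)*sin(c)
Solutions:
 v(c) = C1/cos(c)^2


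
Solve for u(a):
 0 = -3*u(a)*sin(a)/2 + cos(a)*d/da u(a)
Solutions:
 u(a) = C1/cos(a)^(3/2)


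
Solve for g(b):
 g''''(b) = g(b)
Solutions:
 g(b) = C1*exp(-b) + C2*exp(b) + C3*sin(b) + C4*cos(b)


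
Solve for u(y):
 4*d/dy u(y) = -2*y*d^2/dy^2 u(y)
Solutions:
 u(y) = C1 + C2/y


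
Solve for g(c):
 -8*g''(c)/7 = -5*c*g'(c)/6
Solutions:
 g(c) = C1 + C2*erfi(sqrt(210)*c/24)


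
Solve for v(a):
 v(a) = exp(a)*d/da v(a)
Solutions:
 v(a) = C1*exp(-exp(-a))


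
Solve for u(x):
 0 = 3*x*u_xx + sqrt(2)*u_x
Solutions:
 u(x) = C1 + C2*x^(1 - sqrt(2)/3)


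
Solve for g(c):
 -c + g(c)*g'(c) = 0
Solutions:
 g(c) = -sqrt(C1 + c^2)
 g(c) = sqrt(C1 + c^2)


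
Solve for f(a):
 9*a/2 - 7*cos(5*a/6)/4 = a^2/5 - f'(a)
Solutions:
 f(a) = C1 + a^3/15 - 9*a^2/4 + 21*sin(5*a/6)/10


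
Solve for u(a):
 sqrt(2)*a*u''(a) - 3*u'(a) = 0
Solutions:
 u(a) = C1 + C2*a^(1 + 3*sqrt(2)/2)


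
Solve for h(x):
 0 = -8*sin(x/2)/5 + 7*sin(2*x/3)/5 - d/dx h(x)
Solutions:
 h(x) = C1 + 16*cos(x/2)/5 - 21*cos(2*x/3)/10


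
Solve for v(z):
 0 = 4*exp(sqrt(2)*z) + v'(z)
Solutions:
 v(z) = C1 - 2*sqrt(2)*exp(sqrt(2)*z)


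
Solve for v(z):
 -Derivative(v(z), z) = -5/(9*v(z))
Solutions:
 v(z) = -sqrt(C1 + 10*z)/3
 v(z) = sqrt(C1 + 10*z)/3


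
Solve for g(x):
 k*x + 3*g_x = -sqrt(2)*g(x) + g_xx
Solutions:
 g(x) = C1*exp(x*(3 - sqrt(4*sqrt(2) + 9))/2) + C2*exp(x*(3 + sqrt(4*sqrt(2) + 9))/2) - sqrt(2)*k*x/2 + 3*k/2


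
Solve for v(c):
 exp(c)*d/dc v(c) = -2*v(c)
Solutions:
 v(c) = C1*exp(2*exp(-c))


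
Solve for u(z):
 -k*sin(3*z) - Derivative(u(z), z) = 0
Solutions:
 u(z) = C1 + k*cos(3*z)/3


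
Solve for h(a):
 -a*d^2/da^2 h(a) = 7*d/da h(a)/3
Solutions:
 h(a) = C1 + C2/a^(4/3)


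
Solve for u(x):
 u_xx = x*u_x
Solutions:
 u(x) = C1 + C2*erfi(sqrt(2)*x/2)


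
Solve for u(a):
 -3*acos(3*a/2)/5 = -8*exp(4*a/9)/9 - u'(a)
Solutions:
 u(a) = C1 + 3*a*acos(3*a/2)/5 - sqrt(4 - 9*a^2)/5 - 2*exp(4*a/9)


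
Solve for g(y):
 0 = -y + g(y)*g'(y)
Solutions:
 g(y) = -sqrt(C1 + y^2)
 g(y) = sqrt(C1 + y^2)


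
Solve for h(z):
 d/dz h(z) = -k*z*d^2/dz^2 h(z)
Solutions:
 h(z) = C1 + z^(((re(k) - 1)*re(k) + im(k)^2)/(re(k)^2 + im(k)^2))*(C2*sin(log(z)*Abs(im(k))/(re(k)^2 + im(k)^2)) + C3*cos(log(z)*im(k)/(re(k)^2 + im(k)^2)))


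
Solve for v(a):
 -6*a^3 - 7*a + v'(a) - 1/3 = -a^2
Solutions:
 v(a) = C1 + 3*a^4/2 - a^3/3 + 7*a^2/2 + a/3


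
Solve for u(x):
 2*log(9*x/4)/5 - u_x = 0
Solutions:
 u(x) = C1 + 2*x*log(x)/5 - 4*x*log(2)/5 - 2*x/5 + 4*x*log(3)/5


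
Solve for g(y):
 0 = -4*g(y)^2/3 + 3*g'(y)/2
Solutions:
 g(y) = -9/(C1 + 8*y)


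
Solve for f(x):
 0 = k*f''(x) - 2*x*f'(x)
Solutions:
 f(x) = C1 + C2*erf(x*sqrt(-1/k))/sqrt(-1/k)


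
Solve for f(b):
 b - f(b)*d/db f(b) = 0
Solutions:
 f(b) = -sqrt(C1 + b^2)
 f(b) = sqrt(C1 + b^2)


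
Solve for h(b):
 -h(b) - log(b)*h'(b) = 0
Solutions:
 h(b) = C1*exp(-li(b))


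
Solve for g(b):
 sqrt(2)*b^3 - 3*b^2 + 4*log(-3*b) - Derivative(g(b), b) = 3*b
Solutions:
 g(b) = C1 + sqrt(2)*b^4/4 - b^3 - 3*b^2/2 + 4*b*log(-b) + 4*b*(-1 + log(3))


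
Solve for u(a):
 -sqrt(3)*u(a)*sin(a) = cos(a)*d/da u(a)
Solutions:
 u(a) = C1*cos(a)^(sqrt(3))


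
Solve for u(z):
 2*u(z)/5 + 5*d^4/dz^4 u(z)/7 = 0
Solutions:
 u(z) = (C1*sin(2^(3/4)*sqrt(5)*7^(1/4)*z/10) + C2*cos(2^(3/4)*sqrt(5)*7^(1/4)*z/10))*exp(-2^(3/4)*sqrt(5)*7^(1/4)*z/10) + (C3*sin(2^(3/4)*sqrt(5)*7^(1/4)*z/10) + C4*cos(2^(3/4)*sqrt(5)*7^(1/4)*z/10))*exp(2^(3/4)*sqrt(5)*7^(1/4)*z/10)


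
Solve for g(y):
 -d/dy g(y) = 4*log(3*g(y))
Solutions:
 Integral(1/(log(_y) + log(3)), (_y, g(y)))/4 = C1 - y


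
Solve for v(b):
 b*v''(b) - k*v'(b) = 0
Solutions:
 v(b) = C1 + b^(re(k) + 1)*(C2*sin(log(b)*Abs(im(k))) + C3*cos(log(b)*im(k)))


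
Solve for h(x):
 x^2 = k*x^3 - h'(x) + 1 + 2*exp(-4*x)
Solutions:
 h(x) = C1 + k*x^4/4 - x^3/3 + x - exp(-4*x)/2


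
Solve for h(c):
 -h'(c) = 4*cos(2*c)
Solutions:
 h(c) = C1 - 2*sin(2*c)


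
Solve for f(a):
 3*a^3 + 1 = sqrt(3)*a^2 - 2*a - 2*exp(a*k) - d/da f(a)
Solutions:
 f(a) = C1 - 3*a^4/4 + sqrt(3)*a^3/3 - a^2 - a - 2*exp(a*k)/k


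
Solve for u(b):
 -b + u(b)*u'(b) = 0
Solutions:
 u(b) = -sqrt(C1 + b^2)
 u(b) = sqrt(C1 + b^2)


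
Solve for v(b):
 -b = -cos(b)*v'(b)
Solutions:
 v(b) = C1 + Integral(b/cos(b), b)


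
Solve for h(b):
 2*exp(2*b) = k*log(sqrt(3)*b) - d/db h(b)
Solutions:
 h(b) = C1 + b*k*log(b) + b*k*(-1 + log(3)/2) - exp(2*b)


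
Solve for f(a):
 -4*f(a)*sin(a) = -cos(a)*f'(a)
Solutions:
 f(a) = C1/cos(a)^4


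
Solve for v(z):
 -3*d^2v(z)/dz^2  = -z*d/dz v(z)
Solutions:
 v(z) = C1 + C2*erfi(sqrt(6)*z/6)


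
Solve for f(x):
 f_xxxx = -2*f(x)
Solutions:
 f(x) = (C1*sin(2^(3/4)*x/2) + C2*cos(2^(3/4)*x/2))*exp(-2^(3/4)*x/2) + (C3*sin(2^(3/4)*x/2) + C4*cos(2^(3/4)*x/2))*exp(2^(3/4)*x/2)


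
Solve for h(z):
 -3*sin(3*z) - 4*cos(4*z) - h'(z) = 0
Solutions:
 h(z) = C1 - sin(4*z) + cos(3*z)


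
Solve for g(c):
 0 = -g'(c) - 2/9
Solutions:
 g(c) = C1 - 2*c/9


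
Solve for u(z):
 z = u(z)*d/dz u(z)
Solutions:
 u(z) = -sqrt(C1 + z^2)
 u(z) = sqrt(C1 + z^2)


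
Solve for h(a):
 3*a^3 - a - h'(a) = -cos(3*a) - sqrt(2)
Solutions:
 h(a) = C1 + 3*a^4/4 - a^2/2 + sqrt(2)*a + sin(3*a)/3


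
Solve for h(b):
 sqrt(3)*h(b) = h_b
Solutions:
 h(b) = C1*exp(sqrt(3)*b)


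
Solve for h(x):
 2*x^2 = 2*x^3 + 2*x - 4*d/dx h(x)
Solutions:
 h(x) = C1 + x^4/8 - x^3/6 + x^2/4


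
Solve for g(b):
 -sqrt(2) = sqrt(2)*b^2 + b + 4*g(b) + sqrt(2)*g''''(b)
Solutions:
 g(b) = -sqrt(2)*b^2/4 - b/4 + (C1*sin(2^(7/8)*b/2) + C2*cos(2^(7/8)*b/2))*exp(-2^(7/8)*b/2) + (C3*sin(2^(7/8)*b/2) + C4*cos(2^(7/8)*b/2))*exp(2^(7/8)*b/2) - sqrt(2)/4


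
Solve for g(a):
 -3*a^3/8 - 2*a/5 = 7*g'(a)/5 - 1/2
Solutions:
 g(a) = C1 - 15*a^4/224 - a^2/7 + 5*a/14


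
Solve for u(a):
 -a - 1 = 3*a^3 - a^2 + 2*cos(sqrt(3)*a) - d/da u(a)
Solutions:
 u(a) = C1 + 3*a^4/4 - a^3/3 + a^2/2 + a + 2*sqrt(3)*sin(sqrt(3)*a)/3


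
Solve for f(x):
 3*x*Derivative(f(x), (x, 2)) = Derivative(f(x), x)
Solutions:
 f(x) = C1 + C2*x^(4/3)


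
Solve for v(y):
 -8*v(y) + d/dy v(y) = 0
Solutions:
 v(y) = C1*exp(8*y)


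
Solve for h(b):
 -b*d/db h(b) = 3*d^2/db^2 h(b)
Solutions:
 h(b) = C1 + C2*erf(sqrt(6)*b/6)


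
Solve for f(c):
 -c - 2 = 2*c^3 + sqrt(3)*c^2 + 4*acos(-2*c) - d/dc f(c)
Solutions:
 f(c) = C1 + c^4/2 + sqrt(3)*c^3/3 + c^2/2 + 4*c*acos(-2*c) + 2*c + 2*sqrt(1 - 4*c^2)


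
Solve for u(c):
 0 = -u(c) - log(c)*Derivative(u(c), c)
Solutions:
 u(c) = C1*exp(-li(c))


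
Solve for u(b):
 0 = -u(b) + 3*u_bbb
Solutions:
 u(b) = C3*exp(3^(2/3)*b/3) + (C1*sin(3^(1/6)*b/2) + C2*cos(3^(1/6)*b/2))*exp(-3^(2/3)*b/6)


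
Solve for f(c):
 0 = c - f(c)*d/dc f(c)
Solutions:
 f(c) = -sqrt(C1 + c^2)
 f(c) = sqrt(C1 + c^2)


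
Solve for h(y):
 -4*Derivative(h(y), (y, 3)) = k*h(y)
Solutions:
 h(y) = C1*exp(2^(1/3)*y*(-k)^(1/3)/2) + C2*exp(2^(1/3)*y*(-k)^(1/3)*(-1 + sqrt(3)*I)/4) + C3*exp(-2^(1/3)*y*(-k)^(1/3)*(1 + sqrt(3)*I)/4)


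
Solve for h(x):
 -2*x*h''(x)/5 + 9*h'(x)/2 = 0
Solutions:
 h(x) = C1 + C2*x^(49/4)


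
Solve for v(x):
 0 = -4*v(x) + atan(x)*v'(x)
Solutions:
 v(x) = C1*exp(4*Integral(1/atan(x), x))


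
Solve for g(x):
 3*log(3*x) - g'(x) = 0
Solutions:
 g(x) = C1 + 3*x*log(x) - 3*x + x*log(27)


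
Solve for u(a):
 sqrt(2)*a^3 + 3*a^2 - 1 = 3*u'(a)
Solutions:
 u(a) = C1 + sqrt(2)*a^4/12 + a^3/3 - a/3


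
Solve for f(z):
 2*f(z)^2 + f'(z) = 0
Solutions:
 f(z) = 1/(C1 + 2*z)


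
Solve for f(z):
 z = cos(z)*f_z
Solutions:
 f(z) = C1 + Integral(z/cos(z), z)


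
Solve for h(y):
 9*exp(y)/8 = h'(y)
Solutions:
 h(y) = C1 + 9*exp(y)/8


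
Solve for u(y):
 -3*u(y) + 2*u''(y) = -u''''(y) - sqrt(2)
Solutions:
 u(y) = C1*exp(-y) + C2*exp(y) + C3*sin(sqrt(3)*y) + C4*cos(sqrt(3)*y) + sqrt(2)/3


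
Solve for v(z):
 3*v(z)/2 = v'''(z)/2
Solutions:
 v(z) = C3*exp(3^(1/3)*z) + (C1*sin(3^(5/6)*z/2) + C2*cos(3^(5/6)*z/2))*exp(-3^(1/3)*z/2)


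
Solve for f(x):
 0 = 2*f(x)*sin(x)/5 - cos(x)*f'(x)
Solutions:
 f(x) = C1/cos(x)^(2/5)


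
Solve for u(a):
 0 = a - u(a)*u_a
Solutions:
 u(a) = -sqrt(C1 + a^2)
 u(a) = sqrt(C1 + a^2)


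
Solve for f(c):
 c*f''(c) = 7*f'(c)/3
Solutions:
 f(c) = C1 + C2*c^(10/3)


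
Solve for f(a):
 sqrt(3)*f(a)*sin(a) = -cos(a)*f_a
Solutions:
 f(a) = C1*cos(a)^(sqrt(3))


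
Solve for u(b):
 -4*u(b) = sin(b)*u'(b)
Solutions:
 u(b) = C1*(cos(b)^2 + 2*cos(b) + 1)/(cos(b)^2 - 2*cos(b) + 1)


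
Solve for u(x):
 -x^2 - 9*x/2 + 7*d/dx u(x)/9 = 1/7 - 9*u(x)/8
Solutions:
 u(x) = C1*exp(-81*x/56) + 8*x^2/9 + 2020*x/729 - 739352/413343


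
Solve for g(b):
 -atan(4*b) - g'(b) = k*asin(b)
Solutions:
 g(b) = C1 - b*atan(4*b) - k*(b*asin(b) + sqrt(1 - b^2)) + log(16*b^2 + 1)/8


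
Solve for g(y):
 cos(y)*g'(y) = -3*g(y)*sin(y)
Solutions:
 g(y) = C1*cos(y)^3


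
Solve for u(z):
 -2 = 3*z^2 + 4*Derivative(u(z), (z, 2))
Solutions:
 u(z) = C1 + C2*z - z^4/16 - z^2/4


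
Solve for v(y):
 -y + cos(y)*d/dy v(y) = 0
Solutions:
 v(y) = C1 + Integral(y/cos(y), y)


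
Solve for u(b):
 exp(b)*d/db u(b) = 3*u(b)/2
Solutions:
 u(b) = C1*exp(-3*exp(-b)/2)


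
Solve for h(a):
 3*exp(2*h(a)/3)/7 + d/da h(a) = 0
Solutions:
 h(a) = 3*log(-sqrt(-1/(C1 - 3*a))) - 3*log(2) + 3*log(42)/2
 h(a) = 3*log(-1/(C1 - 3*a))/2 - 3*log(2) + 3*log(42)/2


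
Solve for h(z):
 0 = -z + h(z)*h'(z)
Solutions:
 h(z) = -sqrt(C1 + z^2)
 h(z) = sqrt(C1 + z^2)


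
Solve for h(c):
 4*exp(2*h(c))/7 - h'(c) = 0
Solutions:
 h(c) = log(-1/(C1 + 4*c))/2 - log(2) + log(14)/2
 h(c) = log(-sqrt(-1/(C1 + 4*c))) - log(2) + log(14)/2


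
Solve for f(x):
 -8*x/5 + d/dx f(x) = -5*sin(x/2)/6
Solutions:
 f(x) = C1 + 4*x^2/5 + 5*cos(x/2)/3


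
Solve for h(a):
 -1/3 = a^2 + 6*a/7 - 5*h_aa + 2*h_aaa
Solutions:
 h(a) = C1 + C2*a + C3*exp(5*a/2) + a^4/60 + 29*a^3/525 + 523*a^2/5250


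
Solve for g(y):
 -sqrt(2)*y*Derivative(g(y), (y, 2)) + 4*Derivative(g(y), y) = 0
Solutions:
 g(y) = C1 + C2*y^(1 + 2*sqrt(2))


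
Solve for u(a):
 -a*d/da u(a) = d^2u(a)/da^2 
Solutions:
 u(a) = C1 + C2*erf(sqrt(2)*a/2)


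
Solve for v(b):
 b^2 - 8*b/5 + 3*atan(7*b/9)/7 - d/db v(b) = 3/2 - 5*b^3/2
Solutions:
 v(b) = C1 + 5*b^4/8 + b^3/3 - 4*b^2/5 + 3*b*atan(7*b/9)/7 - 3*b/2 - 27*log(49*b^2 + 81)/98


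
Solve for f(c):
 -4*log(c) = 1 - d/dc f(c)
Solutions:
 f(c) = C1 + 4*c*log(c) - 3*c


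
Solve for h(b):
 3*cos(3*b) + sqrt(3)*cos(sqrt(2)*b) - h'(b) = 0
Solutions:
 h(b) = C1 + sin(3*b) + sqrt(6)*sin(sqrt(2)*b)/2


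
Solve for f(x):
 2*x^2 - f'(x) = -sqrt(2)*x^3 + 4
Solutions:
 f(x) = C1 + sqrt(2)*x^4/4 + 2*x^3/3 - 4*x


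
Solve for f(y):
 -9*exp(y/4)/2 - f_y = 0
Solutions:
 f(y) = C1 - 18*exp(y/4)


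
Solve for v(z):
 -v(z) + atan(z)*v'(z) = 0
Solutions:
 v(z) = C1*exp(Integral(1/atan(z), z))


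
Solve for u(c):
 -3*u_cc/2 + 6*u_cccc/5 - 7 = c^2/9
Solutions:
 u(c) = C1 + C2*c + C3*exp(-sqrt(5)*c/2) + C4*exp(sqrt(5)*c/2) - c^4/162 - 323*c^2/135


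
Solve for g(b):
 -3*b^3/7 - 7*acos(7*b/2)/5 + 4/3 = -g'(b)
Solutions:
 g(b) = C1 + 3*b^4/28 + 7*b*acos(7*b/2)/5 - 4*b/3 - sqrt(4 - 49*b^2)/5


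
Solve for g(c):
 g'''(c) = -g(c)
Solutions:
 g(c) = C3*exp(-c) + (C1*sin(sqrt(3)*c/2) + C2*cos(sqrt(3)*c/2))*exp(c/2)


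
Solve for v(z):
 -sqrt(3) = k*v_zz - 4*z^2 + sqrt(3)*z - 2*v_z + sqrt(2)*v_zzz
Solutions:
 v(z) = C1 + C2*exp(sqrt(2)*z*(-k + sqrt(k^2 + 8*sqrt(2)))/4) + C3*exp(-sqrt(2)*z*(k + sqrt(k^2 + 8*sqrt(2)))/4) - k^2*z - k*z^2 + sqrt(3)*k*z/4 - 2*z^3/3 + sqrt(3)*z^2/4 - 2*sqrt(2)*z + sqrt(3)*z/2


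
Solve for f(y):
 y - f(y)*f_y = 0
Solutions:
 f(y) = -sqrt(C1 + y^2)
 f(y) = sqrt(C1 + y^2)


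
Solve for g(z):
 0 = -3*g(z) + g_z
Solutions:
 g(z) = C1*exp(3*z)


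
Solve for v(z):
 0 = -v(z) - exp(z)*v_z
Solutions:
 v(z) = C1*exp(exp(-z))


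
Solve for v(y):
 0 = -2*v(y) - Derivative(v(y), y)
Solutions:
 v(y) = C1*exp(-2*y)


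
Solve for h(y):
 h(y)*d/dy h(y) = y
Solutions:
 h(y) = -sqrt(C1 + y^2)
 h(y) = sqrt(C1 + y^2)


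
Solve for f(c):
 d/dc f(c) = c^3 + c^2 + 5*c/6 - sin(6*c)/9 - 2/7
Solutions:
 f(c) = C1 + c^4/4 + c^3/3 + 5*c^2/12 - 2*c/7 + cos(6*c)/54


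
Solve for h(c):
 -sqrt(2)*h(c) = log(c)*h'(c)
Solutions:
 h(c) = C1*exp(-sqrt(2)*li(c))


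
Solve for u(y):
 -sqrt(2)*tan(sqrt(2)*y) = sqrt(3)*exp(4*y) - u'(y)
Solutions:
 u(y) = C1 + sqrt(3)*exp(4*y)/4 - log(cos(sqrt(2)*y))


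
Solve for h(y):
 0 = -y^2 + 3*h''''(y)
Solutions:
 h(y) = C1 + C2*y + C3*y^2 + C4*y^3 + y^6/1080


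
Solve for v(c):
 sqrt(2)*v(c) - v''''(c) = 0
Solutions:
 v(c) = C1*exp(-2^(1/8)*c) + C2*exp(2^(1/8)*c) + C3*sin(2^(1/8)*c) + C4*cos(2^(1/8)*c)


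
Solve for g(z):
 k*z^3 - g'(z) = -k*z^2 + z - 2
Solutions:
 g(z) = C1 + k*z^4/4 + k*z^3/3 - z^2/2 + 2*z


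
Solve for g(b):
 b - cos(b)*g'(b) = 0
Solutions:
 g(b) = C1 + Integral(b/cos(b), b)


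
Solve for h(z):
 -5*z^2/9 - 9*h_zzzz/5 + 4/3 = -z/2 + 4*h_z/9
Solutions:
 h(z) = C1 + C4*exp(-20^(1/3)*3^(2/3)*z/9) - 5*z^3/12 + 9*z^2/16 + 3*z + (C2*sin(20^(1/3)*3^(1/6)*z/6) + C3*cos(20^(1/3)*3^(1/6)*z/6))*exp(20^(1/3)*3^(2/3)*z/18)


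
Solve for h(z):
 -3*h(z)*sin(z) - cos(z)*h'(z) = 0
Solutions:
 h(z) = C1*cos(z)^3


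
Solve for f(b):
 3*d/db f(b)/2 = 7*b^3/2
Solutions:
 f(b) = C1 + 7*b^4/12


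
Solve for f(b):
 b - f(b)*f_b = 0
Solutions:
 f(b) = -sqrt(C1 + b^2)
 f(b) = sqrt(C1 + b^2)


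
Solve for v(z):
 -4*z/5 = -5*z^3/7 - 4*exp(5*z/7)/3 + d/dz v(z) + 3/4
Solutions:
 v(z) = C1 + 5*z^4/28 - 2*z^2/5 - 3*z/4 + 28*exp(5*z/7)/15


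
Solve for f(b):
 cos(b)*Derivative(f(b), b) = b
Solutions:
 f(b) = C1 + Integral(b/cos(b), b)


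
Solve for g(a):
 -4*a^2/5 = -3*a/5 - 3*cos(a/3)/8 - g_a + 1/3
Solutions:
 g(a) = C1 + 4*a^3/15 - 3*a^2/10 + a/3 - 9*sin(a/3)/8


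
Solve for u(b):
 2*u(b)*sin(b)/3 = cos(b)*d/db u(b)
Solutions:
 u(b) = C1/cos(b)^(2/3)


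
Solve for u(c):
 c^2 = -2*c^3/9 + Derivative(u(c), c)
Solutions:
 u(c) = C1 + c^4/18 + c^3/3


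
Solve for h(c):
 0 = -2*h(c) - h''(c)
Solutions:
 h(c) = C1*sin(sqrt(2)*c) + C2*cos(sqrt(2)*c)


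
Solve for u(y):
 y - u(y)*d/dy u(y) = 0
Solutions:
 u(y) = -sqrt(C1 + y^2)
 u(y) = sqrt(C1 + y^2)


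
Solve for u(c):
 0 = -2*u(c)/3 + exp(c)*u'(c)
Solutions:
 u(c) = C1*exp(-2*exp(-c)/3)


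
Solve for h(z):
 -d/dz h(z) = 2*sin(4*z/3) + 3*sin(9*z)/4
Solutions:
 h(z) = C1 + 3*cos(4*z/3)/2 + cos(9*z)/12


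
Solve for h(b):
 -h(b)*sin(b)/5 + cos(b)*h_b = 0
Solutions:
 h(b) = C1/cos(b)^(1/5)


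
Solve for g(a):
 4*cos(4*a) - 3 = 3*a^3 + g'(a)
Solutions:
 g(a) = C1 - 3*a^4/4 - 3*a + sin(4*a)


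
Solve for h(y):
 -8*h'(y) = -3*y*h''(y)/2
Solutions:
 h(y) = C1 + C2*y^(19/3)


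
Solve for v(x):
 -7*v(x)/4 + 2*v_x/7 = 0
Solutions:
 v(x) = C1*exp(49*x/8)


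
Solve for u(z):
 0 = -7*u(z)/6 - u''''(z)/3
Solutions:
 u(z) = (C1*sin(14^(1/4)*z/2) + C2*cos(14^(1/4)*z/2))*exp(-14^(1/4)*z/2) + (C3*sin(14^(1/4)*z/2) + C4*cos(14^(1/4)*z/2))*exp(14^(1/4)*z/2)


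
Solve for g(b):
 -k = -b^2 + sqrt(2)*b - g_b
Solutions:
 g(b) = C1 - b^3/3 + sqrt(2)*b^2/2 + b*k


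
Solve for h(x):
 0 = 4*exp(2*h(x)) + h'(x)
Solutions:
 h(x) = log(-sqrt(-1/(C1 - 4*x))) - log(2)/2
 h(x) = log(-1/(C1 - 4*x))/2 - log(2)/2


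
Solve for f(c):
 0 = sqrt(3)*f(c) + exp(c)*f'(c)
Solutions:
 f(c) = C1*exp(sqrt(3)*exp(-c))


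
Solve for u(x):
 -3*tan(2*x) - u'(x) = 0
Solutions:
 u(x) = C1 + 3*log(cos(2*x))/2


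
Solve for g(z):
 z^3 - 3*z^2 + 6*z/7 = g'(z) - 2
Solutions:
 g(z) = C1 + z^4/4 - z^3 + 3*z^2/7 + 2*z


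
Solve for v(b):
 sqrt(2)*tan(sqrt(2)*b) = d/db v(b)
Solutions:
 v(b) = C1 - log(cos(sqrt(2)*b))


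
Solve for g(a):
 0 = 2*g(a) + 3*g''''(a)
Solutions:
 g(a) = (C1*sin(6^(3/4)*a/6) + C2*cos(6^(3/4)*a/6))*exp(-6^(3/4)*a/6) + (C3*sin(6^(3/4)*a/6) + C4*cos(6^(3/4)*a/6))*exp(6^(3/4)*a/6)


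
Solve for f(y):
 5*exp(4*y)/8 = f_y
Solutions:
 f(y) = C1 + 5*exp(4*y)/32


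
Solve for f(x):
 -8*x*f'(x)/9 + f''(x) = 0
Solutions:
 f(x) = C1 + C2*erfi(2*x/3)


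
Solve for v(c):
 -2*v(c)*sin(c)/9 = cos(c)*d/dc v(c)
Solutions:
 v(c) = C1*cos(c)^(2/9)


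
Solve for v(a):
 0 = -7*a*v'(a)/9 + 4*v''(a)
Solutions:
 v(a) = C1 + C2*erfi(sqrt(14)*a/12)


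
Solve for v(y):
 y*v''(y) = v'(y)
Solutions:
 v(y) = C1 + C2*y^2


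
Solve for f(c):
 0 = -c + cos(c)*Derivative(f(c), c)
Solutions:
 f(c) = C1 + Integral(c/cos(c), c)


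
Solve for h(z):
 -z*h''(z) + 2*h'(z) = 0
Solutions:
 h(z) = C1 + C2*z^3


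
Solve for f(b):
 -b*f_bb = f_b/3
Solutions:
 f(b) = C1 + C2*b^(2/3)


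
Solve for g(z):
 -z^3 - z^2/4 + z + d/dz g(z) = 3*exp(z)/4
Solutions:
 g(z) = C1 + z^4/4 + z^3/12 - z^2/2 + 3*exp(z)/4


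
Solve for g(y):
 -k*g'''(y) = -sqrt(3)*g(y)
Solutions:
 g(y) = C1*exp(3^(1/6)*y*(1/k)^(1/3)) + C2*exp(y*(-3^(1/6) + 3^(2/3)*I)*(1/k)^(1/3)/2) + C3*exp(-y*(3^(1/6) + 3^(2/3)*I)*(1/k)^(1/3)/2)


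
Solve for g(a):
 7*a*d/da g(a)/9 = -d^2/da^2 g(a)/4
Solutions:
 g(a) = C1 + C2*erf(sqrt(14)*a/3)


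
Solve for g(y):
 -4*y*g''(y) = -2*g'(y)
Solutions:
 g(y) = C1 + C2*y^(3/2)


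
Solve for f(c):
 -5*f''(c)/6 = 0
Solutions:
 f(c) = C1 + C2*c


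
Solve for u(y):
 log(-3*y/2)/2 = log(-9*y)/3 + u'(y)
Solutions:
 u(y) = C1 + y*log(-y)/6 + y*(-log(24) - 1)/6


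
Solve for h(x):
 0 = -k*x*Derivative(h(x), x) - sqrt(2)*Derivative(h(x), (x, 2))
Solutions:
 h(x) = Piecewise((-2^(3/4)*sqrt(pi)*C1*erf(2^(1/4)*sqrt(k)*x/2)/(2*sqrt(k)) - C2, (k > 0) | (k < 0)), (-C1*x - C2, True))


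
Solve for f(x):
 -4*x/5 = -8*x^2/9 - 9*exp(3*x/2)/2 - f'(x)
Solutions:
 f(x) = C1 - 8*x^3/27 + 2*x^2/5 - 3*exp(3*x/2)


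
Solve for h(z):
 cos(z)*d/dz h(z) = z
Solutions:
 h(z) = C1 + Integral(z/cos(z), z)


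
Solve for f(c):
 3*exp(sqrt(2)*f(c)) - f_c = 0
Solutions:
 f(c) = sqrt(2)*(2*log(-1/(C1 + 3*c)) - log(2))/4


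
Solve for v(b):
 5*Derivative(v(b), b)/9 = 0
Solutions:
 v(b) = C1


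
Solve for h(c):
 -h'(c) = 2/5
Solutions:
 h(c) = C1 - 2*c/5


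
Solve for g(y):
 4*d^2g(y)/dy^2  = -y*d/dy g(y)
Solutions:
 g(y) = C1 + C2*erf(sqrt(2)*y/4)


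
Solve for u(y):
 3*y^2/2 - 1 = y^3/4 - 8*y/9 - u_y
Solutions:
 u(y) = C1 + y^4/16 - y^3/2 - 4*y^2/9 + y


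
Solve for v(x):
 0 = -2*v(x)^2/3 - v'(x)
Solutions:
 v(x) = 3/(C1 + 2*x)


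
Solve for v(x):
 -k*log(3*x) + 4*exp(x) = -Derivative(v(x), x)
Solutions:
 v(x) = C1 + k*x*log(x) + k*x*(-1 + log(3)) - 4*exp(x)


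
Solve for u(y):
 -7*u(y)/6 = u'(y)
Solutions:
 u(y) = C1*exp(-7*y/6)


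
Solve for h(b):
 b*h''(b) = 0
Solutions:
 h(b) = C1 + C2*b


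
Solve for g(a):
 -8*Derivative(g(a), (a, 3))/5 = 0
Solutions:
 g(a) = C1 + C2*a + C3*a^2


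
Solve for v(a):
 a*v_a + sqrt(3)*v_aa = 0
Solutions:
 v(a) = C1 + C2*erf(sqrt(2)*3^(3/4)*a/6)


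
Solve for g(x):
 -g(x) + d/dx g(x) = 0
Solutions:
 g(x) = C1*exp(x)


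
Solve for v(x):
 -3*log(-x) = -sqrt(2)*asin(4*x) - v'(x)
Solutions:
 v(x) = C1 + 3*x*log(-x) - 3*x - sqrt(2)*(x*asin(4*x) + sqrt(1 - 16*x^2)/4)


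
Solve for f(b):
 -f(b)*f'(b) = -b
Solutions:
 f(b) = -sqrt(C1 + b^2)
 f(b) = sqrt(C1 + b^2)


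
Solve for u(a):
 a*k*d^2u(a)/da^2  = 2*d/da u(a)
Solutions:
 u(a) = C1 + a^(((re(k) + 2)*re(k) + im(k)^2)/(re(k)^2 + im(k)^2))*(C2*sin(2*log(a)*Abs(im(k))/(re(k)^2 + im(k)^2)) + C3*cos(2*log(a)*im(k)/(re(k)^2 + im(k)^2)))


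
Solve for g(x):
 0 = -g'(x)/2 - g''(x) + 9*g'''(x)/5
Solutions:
 g(x) = C1 + C2*exp(x*(5 - sqrt(115))/18) + C3*exp(x*(5 + sqrt(115))/18)


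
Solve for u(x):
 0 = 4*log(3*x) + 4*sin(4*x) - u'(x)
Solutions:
 u(x) = C1 + 4*x*log(x) - 4*x + 4*x*log(3) - cos(4*x)


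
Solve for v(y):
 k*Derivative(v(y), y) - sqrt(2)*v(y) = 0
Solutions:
 v(y) = C1*exp(sqrt(2)*y/k)


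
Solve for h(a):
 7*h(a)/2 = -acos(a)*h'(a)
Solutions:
 h(a) = C1*exp(-7*Integral(1/acos(a), a)/2)


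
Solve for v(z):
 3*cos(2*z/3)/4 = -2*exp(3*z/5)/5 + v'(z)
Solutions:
 v(z) = C1 + 2*exp(3*z/5)/3 + 9*sin(2*z/3)/8


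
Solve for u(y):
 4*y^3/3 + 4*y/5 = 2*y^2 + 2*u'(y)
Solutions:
 u(y) = C1 + y^4/6 - y^3/3 + y^2/5


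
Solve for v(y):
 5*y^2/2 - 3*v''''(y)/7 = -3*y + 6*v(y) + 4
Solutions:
 v(y) = 5*y^2/12 + y/2 + (C1*sin(2^(3/4)*7^(1/4)*y/2) + C2*cos(2^(3/4)*7^(1/4)*y/2))*exp(-2^(3/4)*7^(1/4)*y/2) + (C3*sin(2^(3/4)*7^(1/4)*y/2) + C4*cos(2^(3/4)*7^(1/4)*y/2))*exp(2^(3/4)*7^(1/4)*y/2) - 2/3


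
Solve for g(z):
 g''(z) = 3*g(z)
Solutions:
 g(z) = C1*exp(-sqrt(3)*z) + C2*exp(sqrt(3)*z)


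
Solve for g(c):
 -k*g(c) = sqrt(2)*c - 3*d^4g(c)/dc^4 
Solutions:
 g(c) = C1*exp(-3^(3/4)*c*k^(1/4)/3) + C2*exp(3^(3/4)*c*k^(1/4)/3) + C3*exp(-3^(3/4)*I*c*k^(1/4)/3) + C4*exp(3^(3/4)*I*c*k^(1/4)/3) - sqrt(2)*c/k


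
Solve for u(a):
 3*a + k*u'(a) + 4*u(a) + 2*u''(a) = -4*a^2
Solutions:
 u(a) = C1*exp(a*(-k + sqrt(k^2 - 32))/4) + C2*exp(-a*(k + sqrt(k^2 - 32))/4) - a^2 + a*k/2 - 3*a/4 - k^2/8 + 3*k/16 + 1


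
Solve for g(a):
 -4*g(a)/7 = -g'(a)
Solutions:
 g(a) = C1*exp(4*a/7)


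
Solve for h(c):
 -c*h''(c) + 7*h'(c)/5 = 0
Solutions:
 h(c) = C1 + C2*c^(12/5)


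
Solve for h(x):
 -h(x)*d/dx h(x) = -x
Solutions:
 h(x) = -sqrt(C1 + x^2)
 h(x) = sqrt(C1 + x^2)


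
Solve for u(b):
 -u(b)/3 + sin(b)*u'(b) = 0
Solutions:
 u(b) = C1*(cos(b) - 1)^(1/6)/(cos(b) + 1)^(1/6)


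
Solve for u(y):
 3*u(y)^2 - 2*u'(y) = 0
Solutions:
 u(y) = -2/(C1 + 3*y)


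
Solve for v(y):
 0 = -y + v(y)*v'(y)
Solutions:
 v(y) = -sqrt(C1 + y^2)
 v(y) = sqrt(C1 + y^2)


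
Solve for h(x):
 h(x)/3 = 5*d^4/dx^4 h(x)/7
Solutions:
 h(x) = C1*exp(-15^(3/4)*7^(1/4)*x/15) + C2*exp(15^(3/4)*7^(1/4)*x/15) + C3*sin(15^(3/4)*7^(1/4)*x/15) + C4*cos(15^(3/4)*7^(1/4)*x/15)


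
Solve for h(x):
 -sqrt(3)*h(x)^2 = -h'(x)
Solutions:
 h(x) = -1/(C1 + sqrt(3)*x)


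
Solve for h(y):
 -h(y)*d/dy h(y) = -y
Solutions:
 h(y) = -sqrt(C1 + y^2)
 h(y) = sqrt(C1 + y^2)


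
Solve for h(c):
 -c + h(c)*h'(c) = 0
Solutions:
 h(c) = -sqrt(C1 + c^2)
 h(c) = sqrt(C1 + c^2)


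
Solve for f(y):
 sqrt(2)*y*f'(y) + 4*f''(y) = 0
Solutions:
 f(y) = C1 + C2*erf(2^(3/4)*y/4)


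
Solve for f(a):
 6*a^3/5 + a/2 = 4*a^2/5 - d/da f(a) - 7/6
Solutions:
 f(a) = C1 - 3*a^4/10 + 4*a^3/15 - a^2/4 - 7*a/6


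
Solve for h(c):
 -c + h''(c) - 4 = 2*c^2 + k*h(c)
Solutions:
 h(c) = C1*exp(-c*sqrt(k)) + C2*exp(c*sqrt(k)) - 2*c^2/k - c/k - 4/k - 4/k^2


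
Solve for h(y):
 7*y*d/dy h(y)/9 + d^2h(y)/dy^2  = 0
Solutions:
 h(y) = C1 + C2*erf(sqrt(14)*y/6)


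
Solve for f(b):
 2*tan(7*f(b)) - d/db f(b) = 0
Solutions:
 f(b) = -asin(C1*exp(14*b))/7 + pi/7
 f(b) = asin(C1*exp(14*b))/7


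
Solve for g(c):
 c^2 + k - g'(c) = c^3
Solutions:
 g(c) = C1 - c^4/4 + c^3/3 + c*k


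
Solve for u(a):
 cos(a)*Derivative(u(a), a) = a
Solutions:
 u(a) = C1 + Integral(a/cos(a), a)


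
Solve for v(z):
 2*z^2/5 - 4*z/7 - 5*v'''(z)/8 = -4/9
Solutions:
 v(z) = C1 + C2*z + C3*z^2 + 4*z^5/375 - 4*z^4/105 + 16*z^3/135


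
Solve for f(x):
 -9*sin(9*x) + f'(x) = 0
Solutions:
 f(x) = C1 - cos(9*x)


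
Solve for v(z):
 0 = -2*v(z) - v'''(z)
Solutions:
 v(z) = C3*exp(-2^(1/3)*z) + (C1*sin(2^(1/3)*sqrt(3)*z/2) + C2*cos(2^(1/3)*sqrt(3)*z/2))*exp(2^(1/3)*z/2)


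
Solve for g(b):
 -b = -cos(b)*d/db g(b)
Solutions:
 g(b) = C1 + Integral(b/cos(b), b)


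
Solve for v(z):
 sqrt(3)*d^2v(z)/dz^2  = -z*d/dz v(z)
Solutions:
 v(z) = C1 + C2*erf(sqrt(2)*3^(3/4)*z/6)


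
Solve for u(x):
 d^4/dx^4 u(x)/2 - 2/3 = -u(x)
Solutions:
 u(x) = (C1*sin(2^(3/4)*x/2) + C2*cos(2^(3/4)*x/2))*exp(-2^(3/4)*x/2) + (C3*sin(2^(3/4)*x/2) + C4*cos(2^(3/4)*x/2))*exp(2^(3/4)*x/2) + 2/3


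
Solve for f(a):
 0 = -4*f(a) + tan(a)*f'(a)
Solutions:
 f(a) = C1*sin(a)^4


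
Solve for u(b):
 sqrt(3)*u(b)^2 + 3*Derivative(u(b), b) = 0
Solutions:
 u(b) = 3/(C1 + sqrt(3)*b)


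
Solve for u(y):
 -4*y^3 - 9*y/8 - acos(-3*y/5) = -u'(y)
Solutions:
 u(y) = C1 + y^4 + 9*y^2/16 + y*acos(-3*y/5) + sqrt(25 - 9*y^2)/3


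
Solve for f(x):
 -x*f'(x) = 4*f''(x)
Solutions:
 f(x) = C1 + C2*erf(sqrt(2)*x/4)


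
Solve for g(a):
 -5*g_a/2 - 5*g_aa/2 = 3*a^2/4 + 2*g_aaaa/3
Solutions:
 g(a) = C1 + C2*exp(-5^(1/3)*a*(-(3 + sqrt(14))^(1/3) + 5^(1/3)/(3 + sqrt(14))^(1/3))/4)*sin(sqrt(3)*5^(1/3)*a*(5^(1/3)/(3 + sqrt(14))^(1/3) + (3 + sqrt(14))^(1/3))/4) + C3*exp(-5^(1/3)*a*(-(3 + sqrt(14))^(1/3) + 5^(1/3)/(3 + sqrt(14))^(1/3))/4)*cos(sqrt(3)*5^(1/3)*a*(5^(1/3)/(3 + sqrt(14))^(1/3) + (3 + sqrt(14))^(1/3))/4) + C4*exp(5^(1/3)*a*(-(3 + sqrt(14))^(1/3) + 5^(1/3)/(3 + sqrt(14))^(1/3))/2) - a^3/10 + 3*a^2/10 - 3*a/5


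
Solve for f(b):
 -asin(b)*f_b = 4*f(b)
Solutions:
 f(b) = C1*exp(-4*Integral(1/asin(b), b))


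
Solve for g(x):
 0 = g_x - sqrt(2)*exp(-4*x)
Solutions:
 g(x) = C1 - sqrt(2)*exp(-4*x)/4


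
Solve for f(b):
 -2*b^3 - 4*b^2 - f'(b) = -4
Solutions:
 f(b) = C1 - b^4/2 - 4*b^3/3 + 4*b


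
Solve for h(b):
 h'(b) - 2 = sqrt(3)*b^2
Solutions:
 h(b) = C1 + sqrt(3)*b^3/3 + 2*b


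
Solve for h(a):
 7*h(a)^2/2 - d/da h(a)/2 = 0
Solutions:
 h(a) = -1/(C1 + 7*a)


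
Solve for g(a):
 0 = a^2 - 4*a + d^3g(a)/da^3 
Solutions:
 g(a) = C1 + C2*a + C3*a^2 - a^5/60 + a^4/6


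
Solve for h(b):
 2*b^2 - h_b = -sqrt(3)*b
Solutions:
 h(b) = C1 + 2*b^3/3 + sqrt(3)*b^2/2


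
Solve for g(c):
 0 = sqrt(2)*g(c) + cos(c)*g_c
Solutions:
 g(c) = C1*(sin(c) - 1)^(sqrt(2)/2)/(sin(c) + 1)^(sqrt(2)/2)


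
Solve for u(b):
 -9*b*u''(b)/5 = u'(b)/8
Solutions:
 u(b) = C1 + C2*b^(67/72)


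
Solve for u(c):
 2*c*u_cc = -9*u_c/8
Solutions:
 u(c) = C1 + C2*c^(7/16)


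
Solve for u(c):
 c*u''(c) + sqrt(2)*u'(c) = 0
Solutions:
 u(c) = C1 + C2*c^(1 - sqrt(2))


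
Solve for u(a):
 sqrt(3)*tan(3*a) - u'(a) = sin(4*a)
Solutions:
 u(a) = C1 - sqrt(3)*log(cos(3*a))/3 + cos(4*a)/4


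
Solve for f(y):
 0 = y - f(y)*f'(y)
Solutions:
 f(y) = -sqrt(C1 + y^2)
 f(y) = sqrt(C1 + y^2)


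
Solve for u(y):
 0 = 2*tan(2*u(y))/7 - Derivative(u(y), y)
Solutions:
 u(y) = -asin(C1*exp(4*y/7))/2 + pi/2
 u(y) = asin(C1*exp(4*y/7))/2


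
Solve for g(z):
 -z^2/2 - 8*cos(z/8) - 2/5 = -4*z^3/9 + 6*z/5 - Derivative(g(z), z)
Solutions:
 g(z) = C1 - z^4/9 + z^3/6 + 3*z^2/5 + 2*z/5 + 64*sin(z/8)


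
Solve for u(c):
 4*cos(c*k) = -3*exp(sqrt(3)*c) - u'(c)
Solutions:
 u(c) = C1 - sqrt(3)*exp(sqrt(3)*c) - 4*sin(c*k)/k


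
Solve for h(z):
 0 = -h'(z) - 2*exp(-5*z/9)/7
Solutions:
 h(z) = C1 + 18*exp(-5*z/9)/35


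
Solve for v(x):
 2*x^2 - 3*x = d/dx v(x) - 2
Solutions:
 v(x) = C1 + 2*x^3/3 - 3*x^2/2 + 2*x


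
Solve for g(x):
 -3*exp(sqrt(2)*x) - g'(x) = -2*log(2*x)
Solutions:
 g(x) = C1 + 2*x*log(x) + 2*x*(-1 + log(2)) - 3*sqrt(2)*exp(sqrt(2)*x)/2


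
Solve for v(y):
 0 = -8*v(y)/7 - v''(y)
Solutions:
 v(y) = C1*sin(2*sqrt(14)*y/7) + C2*cos(2*sqrt(14)*y/7)


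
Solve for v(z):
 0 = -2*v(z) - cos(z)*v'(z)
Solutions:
 v(z) = C1*(sin(z) - 1)/(sin(z) + 1)


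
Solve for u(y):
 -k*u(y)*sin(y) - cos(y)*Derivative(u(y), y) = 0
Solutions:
 u(y) = C1*exp(k*log(cos(y)))


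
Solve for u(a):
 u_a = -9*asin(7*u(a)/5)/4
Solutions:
 Integral(1/asin(7*_y/5), (_y, u(a))) = C1 - 9*a/4


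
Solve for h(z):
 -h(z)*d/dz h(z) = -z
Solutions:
 h(z) = -sqrt(C1 + z^2)
 h(z) = sqrt(C1 + z^2)


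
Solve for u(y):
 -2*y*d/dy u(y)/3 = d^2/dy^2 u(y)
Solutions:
 u(y) = C1 + C2*erf(sqrt(3)*y/3)


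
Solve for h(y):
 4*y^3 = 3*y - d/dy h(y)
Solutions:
 h(y) = C1 - y^4 + 3*y^2/2


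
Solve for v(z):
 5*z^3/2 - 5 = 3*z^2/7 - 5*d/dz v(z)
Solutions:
 v(z) = C1 - z^4/8 + z^3/35 + z


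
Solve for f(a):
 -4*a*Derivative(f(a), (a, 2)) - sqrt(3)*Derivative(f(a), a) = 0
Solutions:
 f(a) = C1 + C2*a^(1 - sqrt(3)/4)


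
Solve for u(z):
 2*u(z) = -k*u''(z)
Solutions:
 u(z) = C1*exp(-sqrt(2)*z*sqrt(-1/k)) + C2*exp(sqrt(2)*z*sqrt(-1/k))


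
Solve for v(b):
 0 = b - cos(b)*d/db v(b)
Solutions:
 v(b) = C1 + Integral(b/cos(b), b)


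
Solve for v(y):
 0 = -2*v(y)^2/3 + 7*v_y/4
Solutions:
 v(y) = -21/(C1 + 8*y)


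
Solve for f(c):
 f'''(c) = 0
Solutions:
 f(c) = C1 + C2*c + C3*c^2


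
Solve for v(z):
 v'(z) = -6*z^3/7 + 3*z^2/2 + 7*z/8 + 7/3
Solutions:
 v(z) = C1 - 3*z^4/14 + z^3/2 + 7*z^2/16 + 7*z/3


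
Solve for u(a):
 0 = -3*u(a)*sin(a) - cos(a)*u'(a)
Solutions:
 u(a) = C1*cos(a)^3


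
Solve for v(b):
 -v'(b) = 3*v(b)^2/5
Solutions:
 v(b) = 5/(C1 + 3*b)


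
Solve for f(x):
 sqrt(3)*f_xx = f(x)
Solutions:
 f(x) = C1*exp(-3^(3/4)*x/3) + C2*exp(3^(3/4)*x/3)


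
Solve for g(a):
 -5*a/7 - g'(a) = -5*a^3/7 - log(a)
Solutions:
 g(a) = C1 + 5*a^4/28 - 5*a^2/14 + a*log(a) - a


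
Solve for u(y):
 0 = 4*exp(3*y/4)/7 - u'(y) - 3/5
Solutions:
 u(y) = C1 - 3*y/5 + 16*exp(3*y/4)/21


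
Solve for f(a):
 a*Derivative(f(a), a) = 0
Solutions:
 f(a) = C1


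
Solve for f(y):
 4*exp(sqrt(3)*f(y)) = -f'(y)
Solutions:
 f(y) = sqrt(3)*(2*log(1/(C1 + 4*y)) - log(3))/6


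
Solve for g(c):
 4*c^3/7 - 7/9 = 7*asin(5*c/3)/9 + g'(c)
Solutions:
 g(c) = C1 + c^4/7 - 7*c*asin(5*c/3)/9 - 7*c/9 - 7*sqrt(9 - 25*c^2)/45


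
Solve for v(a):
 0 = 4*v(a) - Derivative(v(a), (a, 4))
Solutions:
 v(a) = C1*exp(-sqrt(2)*a) + C2*exp(sqrt(2)*a) + C3*sin(sqrt(2)*a) + C4*cos(sqrt(2)*a)


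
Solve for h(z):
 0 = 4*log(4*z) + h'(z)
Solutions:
 h(z) = C1 - 4*z*log(z) - z*log(256) + 4*z


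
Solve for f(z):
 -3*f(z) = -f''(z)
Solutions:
 f(z) = C1*exp(-sqrt(3)*z) + C2*exp(sqrt(3)*z)


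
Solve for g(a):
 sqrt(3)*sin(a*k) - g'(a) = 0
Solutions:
 g(a) = C1 - sqrt(3)*cos(a*k)/k


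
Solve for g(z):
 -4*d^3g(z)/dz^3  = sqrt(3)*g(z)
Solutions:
 g(z) = C3*exp(-2^(1/3)*3^(1/6)*z/2) + (C1*sin(2^(1/3)*3^(2/3)*z/4) + C2*cos(2^(1/3)*3^(2/3)*z/4))*exp(2^(1/3)*3^(1/6)*z/4)


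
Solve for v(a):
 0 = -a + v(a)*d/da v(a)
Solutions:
 v(a) = -sqrt(C1 + a^2)
 v(a) = sqrt(C1 + a^2)


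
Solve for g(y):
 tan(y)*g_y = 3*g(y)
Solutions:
 g(y) = C1*sin(y)^3


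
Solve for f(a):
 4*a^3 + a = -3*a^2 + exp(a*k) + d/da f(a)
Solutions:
 f(a) = C1 + a^4 + a^3 + a^2/2 - exp(a*k)/k


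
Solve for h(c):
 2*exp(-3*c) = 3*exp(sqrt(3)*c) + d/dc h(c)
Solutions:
 h(c) = C1 - sqrt(3)*exp(sqrt(3)*c) - 2*exp(-3*c)/3


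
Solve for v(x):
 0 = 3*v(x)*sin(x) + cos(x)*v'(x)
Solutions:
 v(x) = C1*cos(x)^3


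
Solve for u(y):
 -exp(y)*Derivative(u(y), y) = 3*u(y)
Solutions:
 u(y) = C1*exp(3*exp(-y))


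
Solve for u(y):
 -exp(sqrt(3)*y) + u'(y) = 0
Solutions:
 u(y) = C1 + sqrt(3)*exp(sqrt(3)*y)/3


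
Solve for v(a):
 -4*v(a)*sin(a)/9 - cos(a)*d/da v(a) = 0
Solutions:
 v(a) = C1*cos(a)^(4/9)


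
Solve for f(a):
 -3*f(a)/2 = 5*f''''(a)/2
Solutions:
 f(a) = (C1*sin(sqrt(2)*3^(1/4)*5^(3/4)*a/10) + C2*cos(sqrt(2)*3^(1/4)*5^(3/4)*a/10))*exp(-sqrt(2)*3^(1/4)*5^(3/4)*a/10) + (C3*sin(sqrt(2)*3^(1/4)*5^(3/4)*a/10) + C4*cos(sqrt(2)*3^(1/4)*5^(3/4)*a/10))*exp(sqrt(2)*3^(1/4)*5^(3/4)*a/10)


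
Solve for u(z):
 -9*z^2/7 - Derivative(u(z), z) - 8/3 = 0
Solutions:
 u(z) = C1 - 3*z^3/7 - 8*z/3


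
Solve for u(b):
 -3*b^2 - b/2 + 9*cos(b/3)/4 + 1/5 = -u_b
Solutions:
 u(b) = C1 + b^3 + b^2/4 - b/5 - 27*sin(b/3)/4


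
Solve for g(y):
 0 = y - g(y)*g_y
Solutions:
 g(y) = -sqrt(C1 + y^2)
 g(y) = sqrt(C1 + y^2)


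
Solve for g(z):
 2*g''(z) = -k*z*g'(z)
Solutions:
 g(z) = Piecewise((-sqrt(pi)*C1*erf(sqrt(k)*z/2)/sqrt(k) - C2, (k > 0) | (k < 0)), (-C1*z - C2, True))


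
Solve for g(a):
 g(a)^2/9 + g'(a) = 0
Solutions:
 g(a) = 9/(C1 + a)


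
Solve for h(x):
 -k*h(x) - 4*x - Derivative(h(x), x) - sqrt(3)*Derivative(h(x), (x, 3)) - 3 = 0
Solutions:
 h(x) = C1*exp(x*(-2^(2/3)*3^(1/6)*(9*k + sqrt(81*k^2 + 4*sqrt(3)))^(1/3) + 2*6^(1/3)/(9*k + sqrt(81*k^2 + 4*sqrt(3)))^(1/3))/6) + C2*exp(x*(2^(2/3)*3^(1/6)*(9*k + sqrt(81*k^2 + 4*sqrt(3)))^(1/3) - 6^(2/3)*I*(9*k + sqrt(81*k^2 + 4*sqrt(3)))^(1/3) + 16*sqrt(3)/((9*k + sqrt(81*k^2 + 4*sqrt(3)))^(1/3)*(-2^(2/3)*3^(1/6) + 6^(2/3)*I)))/12) + C3*exp(x*(2^(2/3)*3^(1/6)*(9*k + sqrt(81*k^2 + 4*sqrt(3)))^(1/3) + 6^(2/3)*I*(9*k + sqrt(81*k^2 + 4*sqrt(3)))^(1/3) - 16*sqrt(3)/((9*k + sqrt(81*k^2 + 4*sqrt(3)))^(1/3)*(2^(2/3)*3^(1/6) + 6^(2/3)*I)))/12) - 4*x/k - 3/k + 4/k^2


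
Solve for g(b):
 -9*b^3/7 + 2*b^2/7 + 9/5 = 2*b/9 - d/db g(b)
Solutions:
 g(b) = C1 + 9*b^4/28 - 2*b^3/21 + b^2/9 - 9*b/5


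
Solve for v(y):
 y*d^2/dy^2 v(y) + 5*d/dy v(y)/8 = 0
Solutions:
 v(y) = C1 + C2*y^(3/8)


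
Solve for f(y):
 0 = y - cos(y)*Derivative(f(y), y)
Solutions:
 f(y) = C1 + Integral(y/cos(y), y)


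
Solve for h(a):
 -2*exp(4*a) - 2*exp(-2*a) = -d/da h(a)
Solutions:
 h(a) = C1 + exp(4*a)/2 - exp(-2*a)


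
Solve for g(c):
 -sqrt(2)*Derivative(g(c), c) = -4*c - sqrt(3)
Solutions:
 g(c) = C1 + sqrt(2)*c^2 + sqrt(6)*c/2


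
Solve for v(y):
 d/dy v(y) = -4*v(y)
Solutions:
 v(y) = C1*exp(-4*y)


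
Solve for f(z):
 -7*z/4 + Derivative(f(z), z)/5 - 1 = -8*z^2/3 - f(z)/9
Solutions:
 f(z) = C1*exp(-5*z/9) - 24*z^2 + 2043*z/20 - 17487/100


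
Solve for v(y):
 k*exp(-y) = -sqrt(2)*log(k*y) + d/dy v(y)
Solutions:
 v(y) = C1 - k*exp(-y) + sqrt(2)*y*log(k*y) - sqrt(2)*y


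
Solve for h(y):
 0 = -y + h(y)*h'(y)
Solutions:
 h(y) = -sqrt(C1 + y^2)
 h(y) = sqrt(C1 + y^2)
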